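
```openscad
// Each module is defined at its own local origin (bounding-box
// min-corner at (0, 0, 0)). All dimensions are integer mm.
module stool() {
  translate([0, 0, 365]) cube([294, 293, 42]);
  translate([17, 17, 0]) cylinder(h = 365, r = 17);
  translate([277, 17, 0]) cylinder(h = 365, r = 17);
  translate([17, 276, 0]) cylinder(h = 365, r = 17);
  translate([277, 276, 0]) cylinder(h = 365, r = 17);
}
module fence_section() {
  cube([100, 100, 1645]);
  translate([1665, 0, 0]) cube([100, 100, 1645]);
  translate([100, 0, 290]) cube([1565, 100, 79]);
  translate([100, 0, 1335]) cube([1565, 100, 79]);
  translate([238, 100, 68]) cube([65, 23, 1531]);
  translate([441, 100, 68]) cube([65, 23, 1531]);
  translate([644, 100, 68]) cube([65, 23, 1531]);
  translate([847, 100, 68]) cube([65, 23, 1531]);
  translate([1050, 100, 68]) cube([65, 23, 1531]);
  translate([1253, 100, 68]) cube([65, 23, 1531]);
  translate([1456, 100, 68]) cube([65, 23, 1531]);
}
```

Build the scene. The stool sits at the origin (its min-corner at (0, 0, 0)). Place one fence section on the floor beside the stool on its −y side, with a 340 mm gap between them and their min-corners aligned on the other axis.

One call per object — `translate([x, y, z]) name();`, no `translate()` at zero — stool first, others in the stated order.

stool();
translate([0, -463, 0]) fence_section();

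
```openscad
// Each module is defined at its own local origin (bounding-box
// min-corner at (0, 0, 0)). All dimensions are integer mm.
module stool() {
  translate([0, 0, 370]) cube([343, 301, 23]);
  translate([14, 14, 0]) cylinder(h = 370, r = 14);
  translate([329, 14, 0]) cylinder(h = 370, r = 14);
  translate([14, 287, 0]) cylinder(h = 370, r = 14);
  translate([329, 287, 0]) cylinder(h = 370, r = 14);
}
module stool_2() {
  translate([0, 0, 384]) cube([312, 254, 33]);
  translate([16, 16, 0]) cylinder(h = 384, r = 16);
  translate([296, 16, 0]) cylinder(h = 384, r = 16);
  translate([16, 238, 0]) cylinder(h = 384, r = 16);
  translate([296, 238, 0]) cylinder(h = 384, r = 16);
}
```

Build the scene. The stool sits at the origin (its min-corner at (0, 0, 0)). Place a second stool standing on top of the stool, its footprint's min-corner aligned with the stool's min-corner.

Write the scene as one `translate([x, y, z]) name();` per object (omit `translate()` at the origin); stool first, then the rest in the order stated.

stool();
translate([0, 0, 393]) stool_2();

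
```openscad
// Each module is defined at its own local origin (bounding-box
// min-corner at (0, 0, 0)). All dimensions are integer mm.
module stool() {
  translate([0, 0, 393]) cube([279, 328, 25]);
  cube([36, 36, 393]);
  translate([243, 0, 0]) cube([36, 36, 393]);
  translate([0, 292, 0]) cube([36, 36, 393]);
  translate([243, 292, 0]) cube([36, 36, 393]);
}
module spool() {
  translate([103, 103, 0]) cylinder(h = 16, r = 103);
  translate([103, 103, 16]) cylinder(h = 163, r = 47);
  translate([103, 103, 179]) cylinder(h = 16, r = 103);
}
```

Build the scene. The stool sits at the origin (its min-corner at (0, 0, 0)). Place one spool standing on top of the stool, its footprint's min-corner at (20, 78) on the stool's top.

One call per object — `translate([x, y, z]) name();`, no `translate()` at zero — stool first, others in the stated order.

stool();
translate([20, 78, 418]) spool();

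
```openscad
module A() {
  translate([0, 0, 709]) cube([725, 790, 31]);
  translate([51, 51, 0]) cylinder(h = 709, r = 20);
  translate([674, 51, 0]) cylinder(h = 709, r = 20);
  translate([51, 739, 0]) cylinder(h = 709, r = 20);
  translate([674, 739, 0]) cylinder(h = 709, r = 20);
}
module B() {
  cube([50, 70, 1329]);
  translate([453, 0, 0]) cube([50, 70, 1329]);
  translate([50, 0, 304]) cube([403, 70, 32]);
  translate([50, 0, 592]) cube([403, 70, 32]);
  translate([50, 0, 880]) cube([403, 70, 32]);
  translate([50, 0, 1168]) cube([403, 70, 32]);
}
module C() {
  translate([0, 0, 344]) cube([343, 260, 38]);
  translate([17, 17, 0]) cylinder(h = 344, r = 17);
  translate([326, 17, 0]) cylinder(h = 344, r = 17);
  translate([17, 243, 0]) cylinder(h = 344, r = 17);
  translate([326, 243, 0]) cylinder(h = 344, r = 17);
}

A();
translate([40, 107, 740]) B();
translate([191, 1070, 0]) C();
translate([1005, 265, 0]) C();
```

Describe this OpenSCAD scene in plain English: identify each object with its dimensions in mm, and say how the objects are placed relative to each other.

A is a rectangular dining table. The top is 725×790×31 mm with its upper surface at z = 740 mm. It stands on four round legs of 40 mm diameter, each leg's bounding box inset 31 mm from the nearest pair of top edges, running from the floor to the underside of the top.

B is a wooden ladder with two side rails of 50×70 mm section and 1329 mm height, set 503 mm apart overall. Between them run 4 rectangular rungs (70 mm deep, 32 mm thick), front faces flush with the rails' −y face. The bottom of the first rung is 304 mm above the floor and each subsequent rung is 288 mm higher than the one below.

C is a four-legged stool. The seat is 343×260 mm, 38 mm thick, top at z = 382 mm. It stands on four round legs, each 34 mm in diameter, from z = 0 to the seat underside, each leg's axis is inset half a diameter from the nearest pair of seat edges (so the leg's bounding box is flush with the corner).

The ladder is on top of the table. Two stools sit around the table at the +y, +x sides.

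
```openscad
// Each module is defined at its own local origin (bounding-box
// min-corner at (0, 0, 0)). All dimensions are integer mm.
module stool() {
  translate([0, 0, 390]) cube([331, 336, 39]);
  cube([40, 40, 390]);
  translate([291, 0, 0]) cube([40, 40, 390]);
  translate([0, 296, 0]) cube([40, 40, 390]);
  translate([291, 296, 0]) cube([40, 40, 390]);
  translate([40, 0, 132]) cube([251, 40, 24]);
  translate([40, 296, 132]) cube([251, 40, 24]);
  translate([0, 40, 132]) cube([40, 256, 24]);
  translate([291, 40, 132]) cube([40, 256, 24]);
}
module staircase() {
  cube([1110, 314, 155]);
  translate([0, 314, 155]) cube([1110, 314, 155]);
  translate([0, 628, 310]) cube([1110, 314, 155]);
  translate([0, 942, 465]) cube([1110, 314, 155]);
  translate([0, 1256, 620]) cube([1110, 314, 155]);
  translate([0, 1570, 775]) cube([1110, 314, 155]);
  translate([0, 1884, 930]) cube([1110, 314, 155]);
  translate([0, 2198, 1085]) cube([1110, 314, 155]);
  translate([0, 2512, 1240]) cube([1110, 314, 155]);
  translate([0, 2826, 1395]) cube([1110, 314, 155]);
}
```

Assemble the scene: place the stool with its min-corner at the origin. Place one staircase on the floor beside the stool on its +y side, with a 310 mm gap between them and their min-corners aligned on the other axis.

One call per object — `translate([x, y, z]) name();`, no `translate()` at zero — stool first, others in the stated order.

stool();
translate([0, 646, 0]) staircase();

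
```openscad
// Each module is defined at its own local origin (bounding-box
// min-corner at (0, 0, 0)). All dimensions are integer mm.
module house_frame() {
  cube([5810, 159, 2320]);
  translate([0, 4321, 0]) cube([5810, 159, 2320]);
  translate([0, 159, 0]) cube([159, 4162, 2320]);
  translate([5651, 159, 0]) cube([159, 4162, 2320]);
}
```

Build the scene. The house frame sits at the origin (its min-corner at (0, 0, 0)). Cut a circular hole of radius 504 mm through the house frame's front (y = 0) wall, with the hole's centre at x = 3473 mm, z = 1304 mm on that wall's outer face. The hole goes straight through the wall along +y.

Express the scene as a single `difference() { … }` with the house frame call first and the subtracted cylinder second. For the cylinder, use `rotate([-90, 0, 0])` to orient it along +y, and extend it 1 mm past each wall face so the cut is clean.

difference() {
  house_frame();
  translate([3473, -1, 1304]) rotate([-90, 0, 0]) cylinder(h = 161, r = 504);
}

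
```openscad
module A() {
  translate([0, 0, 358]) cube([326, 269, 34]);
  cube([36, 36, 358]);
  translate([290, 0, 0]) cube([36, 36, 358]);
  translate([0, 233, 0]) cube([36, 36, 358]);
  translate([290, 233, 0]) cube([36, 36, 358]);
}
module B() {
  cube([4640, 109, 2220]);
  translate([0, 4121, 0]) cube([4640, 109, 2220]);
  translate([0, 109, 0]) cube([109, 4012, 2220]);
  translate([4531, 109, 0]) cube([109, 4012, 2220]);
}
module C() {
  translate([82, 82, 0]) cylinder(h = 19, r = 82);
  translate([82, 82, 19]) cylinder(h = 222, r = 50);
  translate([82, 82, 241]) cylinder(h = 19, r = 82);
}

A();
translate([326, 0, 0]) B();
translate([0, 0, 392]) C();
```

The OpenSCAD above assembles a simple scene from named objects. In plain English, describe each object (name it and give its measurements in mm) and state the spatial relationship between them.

A is a four-legged stool. The seat is 326×269 mm, 34 mm thick, top at z = 392 mm. It stands on four square legs, each 36×36 mm in cross-section, from z = 0 to the seat underside, each flush with a corner of the seat.

B is the wall frame of a small rectangular building: four walls, each 2220 mm tall and 109 mm thick, enclosing a footprint 4640 mm (x) by 4230 mm (y) outside-to-outside, with no floor or roof. The front and back walls (the −y and +y sides) span the full width; the two side walls fit between them.

C is a spool: two coaxial disc flanges of radius 82 mm and thickness 19 mm, joined by a core cylinder of radius 50 mm and height 222 mm. The lower flange rests on z = 0 and the three cylinders share a vertical axis.

The house frame is against the stool's +x side, with their −y faces flush. The spool is on top of the stool.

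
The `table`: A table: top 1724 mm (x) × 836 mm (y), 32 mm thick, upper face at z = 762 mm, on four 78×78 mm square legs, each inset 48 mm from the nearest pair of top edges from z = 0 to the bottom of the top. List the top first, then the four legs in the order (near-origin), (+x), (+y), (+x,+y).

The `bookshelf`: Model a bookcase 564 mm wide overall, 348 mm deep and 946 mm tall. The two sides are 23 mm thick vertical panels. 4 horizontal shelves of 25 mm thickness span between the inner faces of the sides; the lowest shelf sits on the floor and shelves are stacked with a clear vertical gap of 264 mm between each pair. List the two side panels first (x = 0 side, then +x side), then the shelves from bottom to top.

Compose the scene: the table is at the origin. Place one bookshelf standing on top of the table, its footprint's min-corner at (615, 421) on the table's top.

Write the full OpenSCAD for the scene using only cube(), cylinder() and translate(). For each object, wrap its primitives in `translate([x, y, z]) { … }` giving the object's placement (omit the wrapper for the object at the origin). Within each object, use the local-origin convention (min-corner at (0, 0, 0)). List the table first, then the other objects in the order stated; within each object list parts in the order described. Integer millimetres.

translate([0, 0, 730]) cube([1724, 836, 32]);
translate([48, 48, 0]) cube([78, 78, 730]);
translate([1598, 48, 0]) cube([78, 78, 730]);
translate([48, 710, 0]) cube([78, 78, 730]);
translate([1598, 710, 0]) cube([78, 78, 730]);
translate([615, 421, 762]) {
  cube([23, 348, 946]);
  translate([541, 0, 0]) cube([23, 348, 946]);
  translate([23, 0, 0]) cube([518, 348, 25]);
  translate([23, 0, 289]) cube([518, 348, 25]);
  translate([23, 0, 578]) cube([518, 348, 25]);
  translate([23, 0, 867]) cube([518, 348, 25]);
}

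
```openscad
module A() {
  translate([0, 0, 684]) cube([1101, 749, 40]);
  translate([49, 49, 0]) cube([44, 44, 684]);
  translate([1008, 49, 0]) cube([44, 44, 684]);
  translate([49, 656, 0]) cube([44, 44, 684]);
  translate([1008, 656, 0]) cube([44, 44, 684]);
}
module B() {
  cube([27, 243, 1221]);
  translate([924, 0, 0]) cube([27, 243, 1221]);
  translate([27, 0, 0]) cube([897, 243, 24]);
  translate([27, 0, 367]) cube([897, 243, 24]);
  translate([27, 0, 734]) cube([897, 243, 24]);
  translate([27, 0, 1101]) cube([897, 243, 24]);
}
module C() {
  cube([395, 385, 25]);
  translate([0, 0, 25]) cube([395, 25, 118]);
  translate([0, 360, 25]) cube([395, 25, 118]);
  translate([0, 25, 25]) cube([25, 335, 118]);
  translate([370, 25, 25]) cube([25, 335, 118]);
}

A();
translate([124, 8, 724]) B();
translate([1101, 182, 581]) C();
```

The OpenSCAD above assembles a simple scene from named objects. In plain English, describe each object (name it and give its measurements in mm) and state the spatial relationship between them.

A is a table: top 1101 mm (x) × 749 mm (y), 40 mm thick, upper face at z = 724 mm, on four 44×44 mm square legs, each inset 49 mm from the nearest pair of top edges, running from z = 0 to the bottom of the top.

B is an open bookshelf. Two side panels, each 27 mm thick, 243 mm deep and 1221 mm tall, stand 951 mm apart (outside-to-outside). Between them sit 4 shelves, each 24 mm thick and 243 mm deep, spanning the full gap between the sides. The bottom shelf rests on the floor (its underside at z = 0) and the clear gap between one shelf's top and the next shelf's underside is 343 mm.

C is an open-topped rectangular box: outside dimensions 395×385×143 mm, with a uniform wall and base thickness of 25 mm. The base is a full 395×385 slab on the floor; four walls sit on top of the base. The front and back walls (the −y and +y sides) span the full width; the two side walls fit between them.

The bookshelf is on top of the table. The open box is beside the table with their tops flush at z = 724.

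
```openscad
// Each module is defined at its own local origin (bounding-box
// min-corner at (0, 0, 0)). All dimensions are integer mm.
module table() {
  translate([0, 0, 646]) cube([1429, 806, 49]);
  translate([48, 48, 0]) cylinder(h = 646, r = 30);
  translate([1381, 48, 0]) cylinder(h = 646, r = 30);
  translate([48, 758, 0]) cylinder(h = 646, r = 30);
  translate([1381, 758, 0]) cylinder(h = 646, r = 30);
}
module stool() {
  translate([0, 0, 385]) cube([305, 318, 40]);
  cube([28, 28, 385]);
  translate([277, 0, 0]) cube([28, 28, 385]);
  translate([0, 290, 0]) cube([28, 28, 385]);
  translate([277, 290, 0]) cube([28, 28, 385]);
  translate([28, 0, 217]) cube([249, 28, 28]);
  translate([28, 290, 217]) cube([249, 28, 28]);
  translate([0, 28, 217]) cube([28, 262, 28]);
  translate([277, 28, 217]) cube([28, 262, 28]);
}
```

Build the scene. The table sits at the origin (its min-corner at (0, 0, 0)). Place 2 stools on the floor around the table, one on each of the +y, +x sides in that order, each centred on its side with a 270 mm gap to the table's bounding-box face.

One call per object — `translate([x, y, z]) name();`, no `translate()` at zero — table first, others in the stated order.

table();
translate([562, 1076, 0]) stool();
translate([1699, 244, 0]) stool();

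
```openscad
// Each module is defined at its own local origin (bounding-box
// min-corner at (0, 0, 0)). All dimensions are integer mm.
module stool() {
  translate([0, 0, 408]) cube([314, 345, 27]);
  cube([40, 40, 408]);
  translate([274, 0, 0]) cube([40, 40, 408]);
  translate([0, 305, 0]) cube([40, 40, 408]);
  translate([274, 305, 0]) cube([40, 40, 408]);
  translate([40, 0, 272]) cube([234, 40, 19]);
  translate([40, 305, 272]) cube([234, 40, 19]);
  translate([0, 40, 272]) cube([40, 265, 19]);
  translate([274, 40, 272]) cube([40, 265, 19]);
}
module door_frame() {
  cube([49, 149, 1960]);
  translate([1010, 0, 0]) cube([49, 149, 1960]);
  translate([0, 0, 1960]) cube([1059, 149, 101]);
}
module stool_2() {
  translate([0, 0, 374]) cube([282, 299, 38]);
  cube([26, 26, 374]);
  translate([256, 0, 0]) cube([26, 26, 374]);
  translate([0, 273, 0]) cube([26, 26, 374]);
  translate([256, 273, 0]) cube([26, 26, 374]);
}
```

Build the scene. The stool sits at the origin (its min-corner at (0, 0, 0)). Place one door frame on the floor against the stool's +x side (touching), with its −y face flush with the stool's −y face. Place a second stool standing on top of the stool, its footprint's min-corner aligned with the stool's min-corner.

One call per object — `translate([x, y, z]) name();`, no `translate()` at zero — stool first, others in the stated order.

stool();
translate([314, 0, 0]) door_frame();
translate([0, 0, 435]) stool_2();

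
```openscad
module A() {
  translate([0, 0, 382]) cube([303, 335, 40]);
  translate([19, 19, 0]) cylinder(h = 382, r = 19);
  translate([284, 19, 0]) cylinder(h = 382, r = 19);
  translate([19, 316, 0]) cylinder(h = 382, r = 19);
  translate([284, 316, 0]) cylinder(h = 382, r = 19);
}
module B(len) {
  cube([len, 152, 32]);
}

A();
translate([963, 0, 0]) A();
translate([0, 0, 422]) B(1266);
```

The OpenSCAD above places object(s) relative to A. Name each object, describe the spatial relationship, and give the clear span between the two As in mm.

A is a stool. B is a beam. A beam spans the tops of two stools. The clear span between the two stools is 660 mm.

Second stool starts at x = 963; first ends at x = 303; clear span = 963 − 303 = 660 mm.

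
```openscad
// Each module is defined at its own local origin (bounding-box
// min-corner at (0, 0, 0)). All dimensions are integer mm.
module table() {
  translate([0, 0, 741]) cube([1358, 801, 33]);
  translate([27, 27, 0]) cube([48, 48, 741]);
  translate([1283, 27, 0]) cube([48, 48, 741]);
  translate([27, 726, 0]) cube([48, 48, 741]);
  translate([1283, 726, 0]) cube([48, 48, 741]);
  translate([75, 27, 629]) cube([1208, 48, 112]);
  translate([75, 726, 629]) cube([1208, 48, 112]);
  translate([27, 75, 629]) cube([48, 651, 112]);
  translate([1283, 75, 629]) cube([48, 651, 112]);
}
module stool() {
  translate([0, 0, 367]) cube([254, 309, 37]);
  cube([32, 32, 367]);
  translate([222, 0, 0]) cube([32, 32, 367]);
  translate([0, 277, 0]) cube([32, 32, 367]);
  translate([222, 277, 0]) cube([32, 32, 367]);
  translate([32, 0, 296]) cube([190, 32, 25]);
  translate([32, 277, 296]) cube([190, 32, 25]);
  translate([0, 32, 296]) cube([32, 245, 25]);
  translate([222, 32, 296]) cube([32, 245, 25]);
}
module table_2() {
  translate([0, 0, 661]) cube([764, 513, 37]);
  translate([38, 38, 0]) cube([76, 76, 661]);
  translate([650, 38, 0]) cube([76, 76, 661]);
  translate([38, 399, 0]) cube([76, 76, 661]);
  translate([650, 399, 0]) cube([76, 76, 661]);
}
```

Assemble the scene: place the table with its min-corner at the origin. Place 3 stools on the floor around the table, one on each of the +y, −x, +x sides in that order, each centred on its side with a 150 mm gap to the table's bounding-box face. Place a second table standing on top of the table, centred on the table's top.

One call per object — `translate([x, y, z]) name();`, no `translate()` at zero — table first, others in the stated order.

table();
translate([552, 951, 0]) stool();
translate([-404, 246, 0]) stool();
translate([1508, 246, 0]) stool();
translate([297, 144, 774]) table_2();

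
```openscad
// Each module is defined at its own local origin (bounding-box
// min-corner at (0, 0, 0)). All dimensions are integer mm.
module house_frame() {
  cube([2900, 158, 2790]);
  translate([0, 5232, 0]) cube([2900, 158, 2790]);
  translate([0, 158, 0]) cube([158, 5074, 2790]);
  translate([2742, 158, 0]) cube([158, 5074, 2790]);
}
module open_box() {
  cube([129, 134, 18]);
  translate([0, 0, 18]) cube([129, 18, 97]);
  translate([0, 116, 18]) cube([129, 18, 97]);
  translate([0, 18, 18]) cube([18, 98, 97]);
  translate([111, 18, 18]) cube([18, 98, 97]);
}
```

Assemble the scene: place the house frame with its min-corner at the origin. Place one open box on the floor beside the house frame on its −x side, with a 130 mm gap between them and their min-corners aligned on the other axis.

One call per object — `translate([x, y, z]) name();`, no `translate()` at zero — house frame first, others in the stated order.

house_frame();
translate([-259, 0, 0]) open_box();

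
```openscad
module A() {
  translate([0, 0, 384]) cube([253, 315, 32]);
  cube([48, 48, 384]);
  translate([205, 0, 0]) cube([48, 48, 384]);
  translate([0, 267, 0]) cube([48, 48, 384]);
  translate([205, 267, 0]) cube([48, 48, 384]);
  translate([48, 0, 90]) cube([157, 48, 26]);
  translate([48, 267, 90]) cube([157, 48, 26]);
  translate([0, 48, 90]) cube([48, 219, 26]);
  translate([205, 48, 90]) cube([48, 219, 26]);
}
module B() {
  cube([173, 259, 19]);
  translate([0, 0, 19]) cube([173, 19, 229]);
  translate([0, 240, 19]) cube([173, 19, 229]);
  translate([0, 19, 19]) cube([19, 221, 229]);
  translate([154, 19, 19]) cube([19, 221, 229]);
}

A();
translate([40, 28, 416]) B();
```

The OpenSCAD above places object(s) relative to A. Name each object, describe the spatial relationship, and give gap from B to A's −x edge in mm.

The open box's min-x is at 40; the stool's min-x is 0; gap = 40 mm.

A is a stool. B is an open box. The open box is on top of the stool, centred. The gap from the open box to the stool's −x edge is 40 mm.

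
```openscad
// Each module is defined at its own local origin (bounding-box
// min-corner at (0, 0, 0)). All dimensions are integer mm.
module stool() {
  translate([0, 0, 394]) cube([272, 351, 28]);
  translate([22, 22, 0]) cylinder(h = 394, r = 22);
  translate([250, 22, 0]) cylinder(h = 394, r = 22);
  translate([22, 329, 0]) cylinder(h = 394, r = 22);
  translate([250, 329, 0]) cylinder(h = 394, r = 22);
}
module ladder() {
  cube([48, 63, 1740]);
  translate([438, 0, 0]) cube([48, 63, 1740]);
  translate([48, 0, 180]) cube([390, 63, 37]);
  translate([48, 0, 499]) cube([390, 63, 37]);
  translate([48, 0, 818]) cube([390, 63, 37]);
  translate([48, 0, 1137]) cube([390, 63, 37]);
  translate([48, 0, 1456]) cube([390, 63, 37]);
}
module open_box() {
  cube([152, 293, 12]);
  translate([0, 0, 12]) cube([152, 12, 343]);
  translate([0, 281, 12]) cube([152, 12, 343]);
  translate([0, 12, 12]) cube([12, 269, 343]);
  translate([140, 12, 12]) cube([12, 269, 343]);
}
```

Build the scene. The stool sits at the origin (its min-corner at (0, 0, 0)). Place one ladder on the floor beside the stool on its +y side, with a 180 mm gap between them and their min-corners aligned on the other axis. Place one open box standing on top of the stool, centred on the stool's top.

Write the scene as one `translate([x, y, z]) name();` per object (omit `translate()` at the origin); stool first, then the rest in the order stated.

stool();
translate([0, 531, 0]) ladder();
translate([60, 29, 422]) open_box();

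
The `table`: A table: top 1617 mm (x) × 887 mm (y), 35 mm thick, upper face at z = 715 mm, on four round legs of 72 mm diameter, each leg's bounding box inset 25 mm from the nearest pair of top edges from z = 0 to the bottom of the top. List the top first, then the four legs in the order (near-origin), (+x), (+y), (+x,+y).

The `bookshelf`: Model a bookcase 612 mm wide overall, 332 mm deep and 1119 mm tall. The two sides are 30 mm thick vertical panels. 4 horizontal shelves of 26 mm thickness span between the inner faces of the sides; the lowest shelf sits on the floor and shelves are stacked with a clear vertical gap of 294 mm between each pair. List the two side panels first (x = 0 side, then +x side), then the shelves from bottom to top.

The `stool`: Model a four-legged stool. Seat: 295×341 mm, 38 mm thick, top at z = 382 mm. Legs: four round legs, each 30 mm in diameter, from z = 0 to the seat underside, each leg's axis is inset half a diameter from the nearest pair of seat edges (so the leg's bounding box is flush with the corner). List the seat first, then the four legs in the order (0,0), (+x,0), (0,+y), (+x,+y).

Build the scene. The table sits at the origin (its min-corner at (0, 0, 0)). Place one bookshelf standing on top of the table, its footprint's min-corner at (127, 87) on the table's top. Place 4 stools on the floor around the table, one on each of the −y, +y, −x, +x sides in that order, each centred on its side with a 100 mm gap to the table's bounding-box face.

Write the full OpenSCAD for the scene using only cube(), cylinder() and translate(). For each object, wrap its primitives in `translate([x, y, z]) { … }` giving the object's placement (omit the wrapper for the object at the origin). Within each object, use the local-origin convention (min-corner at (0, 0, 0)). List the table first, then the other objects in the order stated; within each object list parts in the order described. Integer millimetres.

translate([0, 0, 680]) cube([1617, 887, 35]);
translate([61, 61, 0]) cylinder(h = 680, r = 36);
translate([1556, 61, 0]) cylinder(h = 680, r = 36);
translate([61, 826, 0]) cylinder(h = 680, r = 36);
translate([1556, 826, 0]) cylinder(h = 680, r = 36);
translate([127, 87, 715]) {
  cube([30, 332, 1119]);
  translate([582, 0, 0]) cube([30, 332, 1119]);
  translate([30, 0, 0]) cube([552, 332, 26]);
  translate([30, 0, 320]) cube([552, 332, 26]);
  translate([30, 0, 640]) cube([552, 332, 26]);
  translate([30, 0, 960]) cube([552, 332, 26]);
}
translate([661, -441, 0]) {
  translate([0, 0, 344]) cube([295, 341, 38]);
  translate([15, 15, 0]) cylinder(h = 344, r = 15);
  translate([280, 15, 0]) cylinder(h = 344, r = 15);
  translate([15, 326, 0]) cylinder(h = 344, r = 15);
  translate([280, 326, 0]) cylinder(h = 344, r = 15);
}
translate([661, 987, 0]) {
  translate([0, 0, 344]) cube([295, 341, 38]);
  translate([15, 15, 0]) cylinder(h = 344, r = 15);
  translate([280, 15, 0]) cylinder(h = 344, r = 15);
  translate([15, 326, 0]) cylinder(h = 344, r = 15);
  translate([280, 326, 0]) cylinder(h = 344, r = 15);
}
translate([-395, 273, 0]) {
  translate([0, 0, 344]) cube([295, 341, 38]);
  translate([15, 15, 0]) cylinder(h = 344, r = 15);
  translate([280, 15, 0]) cylinder(h = 344, r = 15);
  translate([15, 326, 0]) cylinder(h = 344, r = 15);
  translate([280, 326, 0]) cylinder(h = 344, r = 15);
}
translate([1717, 273, 0]) {
  translate([0, 0, 344]) cube([295, 341, 38]);
  translate([15, 15, 0]) cylinder(h = 344, r = 15);
  translate([280, 15, 0]) cylinder(h = 344, r = 15);
  translate([15, 326, 0]) cylinder(h = 344, r = 15);
  translate([280, 326, 0]) cylinder(h = 344, r = 15);
}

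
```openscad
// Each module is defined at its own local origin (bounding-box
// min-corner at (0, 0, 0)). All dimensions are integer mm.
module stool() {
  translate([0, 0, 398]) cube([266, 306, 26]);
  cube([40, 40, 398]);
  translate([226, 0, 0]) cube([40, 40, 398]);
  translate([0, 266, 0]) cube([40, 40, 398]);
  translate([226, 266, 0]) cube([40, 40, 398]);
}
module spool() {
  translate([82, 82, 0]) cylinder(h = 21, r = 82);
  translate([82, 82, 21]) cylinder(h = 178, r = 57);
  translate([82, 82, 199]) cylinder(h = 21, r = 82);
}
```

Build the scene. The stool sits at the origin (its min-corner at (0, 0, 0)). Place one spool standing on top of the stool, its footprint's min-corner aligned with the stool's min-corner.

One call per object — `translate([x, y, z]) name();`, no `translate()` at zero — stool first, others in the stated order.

stool();
translate([0, 0, 424]) spool();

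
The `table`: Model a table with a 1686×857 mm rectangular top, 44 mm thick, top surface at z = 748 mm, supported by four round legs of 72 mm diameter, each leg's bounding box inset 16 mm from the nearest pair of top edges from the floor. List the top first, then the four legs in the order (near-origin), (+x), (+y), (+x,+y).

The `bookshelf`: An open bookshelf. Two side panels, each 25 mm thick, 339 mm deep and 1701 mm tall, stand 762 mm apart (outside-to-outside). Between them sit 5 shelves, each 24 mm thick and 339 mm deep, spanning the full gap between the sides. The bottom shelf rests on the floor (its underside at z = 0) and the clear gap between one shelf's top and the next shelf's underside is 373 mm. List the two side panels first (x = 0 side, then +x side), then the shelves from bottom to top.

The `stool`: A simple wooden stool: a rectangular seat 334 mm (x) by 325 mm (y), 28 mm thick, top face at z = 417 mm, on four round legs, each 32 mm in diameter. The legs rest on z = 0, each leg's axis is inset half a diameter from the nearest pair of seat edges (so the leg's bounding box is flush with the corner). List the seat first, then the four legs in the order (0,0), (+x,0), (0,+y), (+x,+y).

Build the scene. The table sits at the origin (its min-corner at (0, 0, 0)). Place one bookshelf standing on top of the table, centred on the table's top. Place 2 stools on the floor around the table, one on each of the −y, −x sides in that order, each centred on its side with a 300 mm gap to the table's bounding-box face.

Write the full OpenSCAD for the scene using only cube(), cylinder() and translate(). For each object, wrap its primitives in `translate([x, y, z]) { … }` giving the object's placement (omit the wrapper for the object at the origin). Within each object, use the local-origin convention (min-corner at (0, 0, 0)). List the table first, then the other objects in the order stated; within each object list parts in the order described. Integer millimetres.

translate([0, 0, 704]) cube([1686, 857, 44]);
translate([52, 52, 0]) cylinder(h = 704, r = 36);
translate([1634, 52, 0]) cylinder(h = 704, r = 36);
translate([52, 805, 0]) cylinder(h = 704, r = 36);
translate([1634, 805, 0]) cylinder(h = 704, r = 36);
translate([462, 259, 748]) {
  cube([25, 339, 1701]);
  translate([737, 0, 0]) cube([25, 339, 1701]);
  translate([25, 0, 0]) cube([712, 339, 24]);
  translate([25, 0, 397]) cube([712, 339, 24]);
  translate([25, 0, 794]) cube([712, 339, 24]);
  translate([25, 0, 1191]) cube([712, 339, 24]);
  translate([25, 0, 1588]) cube([712, 339, 24]);
}
translate([676, -625, 0]) {
  translate([0, 0, 389]) cube([334, 325, 28]);
  translate([16, 16, 0]) cylinder(h = 389, r = 16);
  translate([318, 16, 0]) cylinder(h = 389, r = 16);
  translate([16, 309, 0]) cylinder(h = 389, r = 16);
  translate([318, 309, 0]) cylinder(h = 389, r = 16);
}
translate([-634, 266, 0]) {
  translate([0, 0, 389]) cube([334, 325, 28]);
  translate([16, 16, 0]) cylinder(h = 389, r = 16);
  translate([318, 16, 0]) cylinder(h = 389, r = 16);
  translate([16, 309, 0]) cylinder(h = 389, r = 16);
  translate([318, 309, 0]) cylinder(h = 389, r = 16);
}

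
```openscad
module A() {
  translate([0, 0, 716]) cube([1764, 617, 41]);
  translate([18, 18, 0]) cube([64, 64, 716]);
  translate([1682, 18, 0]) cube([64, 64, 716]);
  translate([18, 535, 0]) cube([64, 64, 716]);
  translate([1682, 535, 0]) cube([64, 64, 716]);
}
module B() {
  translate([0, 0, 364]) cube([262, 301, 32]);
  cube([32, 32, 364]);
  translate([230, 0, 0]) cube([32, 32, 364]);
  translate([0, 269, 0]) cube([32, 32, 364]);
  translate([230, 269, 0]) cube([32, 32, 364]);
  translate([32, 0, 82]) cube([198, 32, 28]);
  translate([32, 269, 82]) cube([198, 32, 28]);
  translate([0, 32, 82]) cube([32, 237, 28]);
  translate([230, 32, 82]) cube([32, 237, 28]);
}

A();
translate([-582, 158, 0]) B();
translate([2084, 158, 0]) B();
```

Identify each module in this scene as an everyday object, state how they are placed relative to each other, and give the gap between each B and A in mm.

Each stool's nearest face is 320 mm from the table's bounding box.

A is a table. B is a stool. Two stools sit around the table at the −x, +x sides. The gap between each stool and the table is 320 mm.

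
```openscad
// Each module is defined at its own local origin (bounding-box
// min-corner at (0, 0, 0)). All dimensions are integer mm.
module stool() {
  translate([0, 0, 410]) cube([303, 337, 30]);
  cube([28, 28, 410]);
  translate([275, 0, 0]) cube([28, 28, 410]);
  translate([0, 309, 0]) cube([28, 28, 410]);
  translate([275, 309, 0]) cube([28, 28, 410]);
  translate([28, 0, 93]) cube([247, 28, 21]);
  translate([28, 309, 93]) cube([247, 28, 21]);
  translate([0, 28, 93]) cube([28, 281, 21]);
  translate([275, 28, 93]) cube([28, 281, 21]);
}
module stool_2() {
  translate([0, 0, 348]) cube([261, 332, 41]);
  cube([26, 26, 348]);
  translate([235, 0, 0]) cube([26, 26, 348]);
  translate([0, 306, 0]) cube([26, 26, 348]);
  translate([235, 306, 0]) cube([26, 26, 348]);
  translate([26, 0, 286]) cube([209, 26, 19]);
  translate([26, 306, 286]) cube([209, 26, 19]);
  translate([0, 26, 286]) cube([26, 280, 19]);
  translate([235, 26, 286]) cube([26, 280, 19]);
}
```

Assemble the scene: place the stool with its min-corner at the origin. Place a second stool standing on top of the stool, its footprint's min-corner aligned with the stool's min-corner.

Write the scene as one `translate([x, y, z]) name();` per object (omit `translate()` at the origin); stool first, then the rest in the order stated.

stool();
translate([0, 0, 440]) stool_2();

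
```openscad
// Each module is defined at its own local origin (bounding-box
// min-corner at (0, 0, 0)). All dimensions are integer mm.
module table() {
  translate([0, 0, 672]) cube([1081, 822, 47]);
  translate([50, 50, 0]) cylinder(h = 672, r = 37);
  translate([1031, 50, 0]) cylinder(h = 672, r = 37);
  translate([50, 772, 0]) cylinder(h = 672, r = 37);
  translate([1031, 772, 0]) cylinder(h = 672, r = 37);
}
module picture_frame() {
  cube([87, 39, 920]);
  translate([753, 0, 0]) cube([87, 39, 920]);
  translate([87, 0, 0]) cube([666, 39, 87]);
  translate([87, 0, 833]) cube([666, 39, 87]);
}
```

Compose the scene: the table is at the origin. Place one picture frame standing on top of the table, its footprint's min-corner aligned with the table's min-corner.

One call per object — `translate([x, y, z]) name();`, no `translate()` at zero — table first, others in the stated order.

table();
translate([0, 0, 719]) picture_frame();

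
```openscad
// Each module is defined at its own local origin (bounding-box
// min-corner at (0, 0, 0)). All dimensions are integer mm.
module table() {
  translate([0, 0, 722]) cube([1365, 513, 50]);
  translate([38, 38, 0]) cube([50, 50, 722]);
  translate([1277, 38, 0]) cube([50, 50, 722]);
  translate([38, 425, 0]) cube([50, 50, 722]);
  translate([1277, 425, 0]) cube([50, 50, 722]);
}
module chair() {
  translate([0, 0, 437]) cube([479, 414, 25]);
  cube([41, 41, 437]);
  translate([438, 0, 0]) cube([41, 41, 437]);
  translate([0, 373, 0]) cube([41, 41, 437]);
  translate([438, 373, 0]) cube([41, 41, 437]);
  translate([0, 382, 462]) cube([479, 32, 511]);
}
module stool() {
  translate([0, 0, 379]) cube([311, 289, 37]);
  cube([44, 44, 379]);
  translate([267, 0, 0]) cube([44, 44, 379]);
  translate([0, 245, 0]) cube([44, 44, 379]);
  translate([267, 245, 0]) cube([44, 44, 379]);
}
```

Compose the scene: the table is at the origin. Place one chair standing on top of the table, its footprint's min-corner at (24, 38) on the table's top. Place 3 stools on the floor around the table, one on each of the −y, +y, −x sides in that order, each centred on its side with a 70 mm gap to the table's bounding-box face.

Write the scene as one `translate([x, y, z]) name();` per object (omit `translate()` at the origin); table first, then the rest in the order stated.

table();
translate([24, 38, 772]) chair();
translate([527, -359, 0]) stool();
translate([527, 583, 0]) stool();
translate([-381, 112, 0]) stool();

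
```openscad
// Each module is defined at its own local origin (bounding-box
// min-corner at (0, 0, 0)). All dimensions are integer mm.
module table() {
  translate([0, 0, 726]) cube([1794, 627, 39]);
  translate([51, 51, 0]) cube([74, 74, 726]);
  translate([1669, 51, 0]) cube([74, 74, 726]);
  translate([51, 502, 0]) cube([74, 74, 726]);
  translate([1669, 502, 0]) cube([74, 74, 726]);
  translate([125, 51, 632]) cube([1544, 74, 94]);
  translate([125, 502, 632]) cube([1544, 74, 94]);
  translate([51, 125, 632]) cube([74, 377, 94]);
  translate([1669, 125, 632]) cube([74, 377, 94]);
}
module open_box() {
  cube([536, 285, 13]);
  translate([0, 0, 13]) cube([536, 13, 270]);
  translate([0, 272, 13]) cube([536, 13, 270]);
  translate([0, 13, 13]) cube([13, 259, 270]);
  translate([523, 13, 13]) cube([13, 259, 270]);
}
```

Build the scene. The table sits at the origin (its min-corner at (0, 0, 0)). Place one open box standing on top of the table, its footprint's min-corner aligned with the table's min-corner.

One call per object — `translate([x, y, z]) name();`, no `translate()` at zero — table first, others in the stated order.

table();
translate([0, 0, 765]) open_box();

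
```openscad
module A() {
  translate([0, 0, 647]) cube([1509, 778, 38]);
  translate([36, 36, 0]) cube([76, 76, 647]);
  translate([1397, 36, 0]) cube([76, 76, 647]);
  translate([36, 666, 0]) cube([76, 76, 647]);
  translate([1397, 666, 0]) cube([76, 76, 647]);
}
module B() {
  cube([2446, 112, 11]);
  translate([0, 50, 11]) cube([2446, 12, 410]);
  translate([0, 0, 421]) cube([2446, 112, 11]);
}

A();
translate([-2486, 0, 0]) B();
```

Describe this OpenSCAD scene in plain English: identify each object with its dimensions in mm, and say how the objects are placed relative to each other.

A is a table: top 1509 mm (x) × 778 mm (y), 38 mm thick, upper face at z = 685 mm, on four 76×76 mm square legs, each inset 36 mm from the nearest pair of top edges, running from z = 0 to the bottom of the top.

B is an I-beam lying along x, 2446 mm long. Overall section height 432 mm. Two flanges 112 mm wide (y) and 11 mm thick, one on the floor and one at the top; a web 12 mm thick runs between them, centred on the flange width.

The I-beam is on the floor beside the table on its −x side.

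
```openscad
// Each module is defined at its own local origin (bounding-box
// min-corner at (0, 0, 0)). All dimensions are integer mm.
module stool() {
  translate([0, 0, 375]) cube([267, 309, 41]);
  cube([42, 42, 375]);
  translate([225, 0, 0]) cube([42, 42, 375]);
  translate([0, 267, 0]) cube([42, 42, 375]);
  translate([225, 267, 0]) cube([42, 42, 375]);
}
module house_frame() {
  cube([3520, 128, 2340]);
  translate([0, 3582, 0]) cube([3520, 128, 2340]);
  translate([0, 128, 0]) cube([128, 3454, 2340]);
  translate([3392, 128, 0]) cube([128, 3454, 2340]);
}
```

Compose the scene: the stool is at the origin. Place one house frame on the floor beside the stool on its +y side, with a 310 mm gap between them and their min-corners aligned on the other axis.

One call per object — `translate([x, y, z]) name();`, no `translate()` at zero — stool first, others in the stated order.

stool();
translate([0, 619, 0]) house_frame();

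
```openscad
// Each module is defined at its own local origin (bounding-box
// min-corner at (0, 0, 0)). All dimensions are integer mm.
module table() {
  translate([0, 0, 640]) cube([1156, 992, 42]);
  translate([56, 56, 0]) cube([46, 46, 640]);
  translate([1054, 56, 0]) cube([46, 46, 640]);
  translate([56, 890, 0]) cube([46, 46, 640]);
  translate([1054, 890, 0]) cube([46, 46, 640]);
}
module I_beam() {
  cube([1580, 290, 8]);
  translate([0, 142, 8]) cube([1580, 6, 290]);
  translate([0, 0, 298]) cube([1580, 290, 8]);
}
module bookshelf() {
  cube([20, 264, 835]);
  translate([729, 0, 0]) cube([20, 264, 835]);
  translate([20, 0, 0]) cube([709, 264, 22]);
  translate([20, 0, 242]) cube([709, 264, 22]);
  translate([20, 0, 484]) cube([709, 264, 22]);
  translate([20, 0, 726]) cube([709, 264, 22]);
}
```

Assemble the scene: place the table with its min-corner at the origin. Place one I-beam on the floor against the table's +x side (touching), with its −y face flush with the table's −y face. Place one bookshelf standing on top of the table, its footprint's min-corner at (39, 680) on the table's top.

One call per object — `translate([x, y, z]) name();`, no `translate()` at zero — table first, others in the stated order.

table();
translate([1156, 0, 0]) I_beam();
translate([39, 680, 682]) bookshelf();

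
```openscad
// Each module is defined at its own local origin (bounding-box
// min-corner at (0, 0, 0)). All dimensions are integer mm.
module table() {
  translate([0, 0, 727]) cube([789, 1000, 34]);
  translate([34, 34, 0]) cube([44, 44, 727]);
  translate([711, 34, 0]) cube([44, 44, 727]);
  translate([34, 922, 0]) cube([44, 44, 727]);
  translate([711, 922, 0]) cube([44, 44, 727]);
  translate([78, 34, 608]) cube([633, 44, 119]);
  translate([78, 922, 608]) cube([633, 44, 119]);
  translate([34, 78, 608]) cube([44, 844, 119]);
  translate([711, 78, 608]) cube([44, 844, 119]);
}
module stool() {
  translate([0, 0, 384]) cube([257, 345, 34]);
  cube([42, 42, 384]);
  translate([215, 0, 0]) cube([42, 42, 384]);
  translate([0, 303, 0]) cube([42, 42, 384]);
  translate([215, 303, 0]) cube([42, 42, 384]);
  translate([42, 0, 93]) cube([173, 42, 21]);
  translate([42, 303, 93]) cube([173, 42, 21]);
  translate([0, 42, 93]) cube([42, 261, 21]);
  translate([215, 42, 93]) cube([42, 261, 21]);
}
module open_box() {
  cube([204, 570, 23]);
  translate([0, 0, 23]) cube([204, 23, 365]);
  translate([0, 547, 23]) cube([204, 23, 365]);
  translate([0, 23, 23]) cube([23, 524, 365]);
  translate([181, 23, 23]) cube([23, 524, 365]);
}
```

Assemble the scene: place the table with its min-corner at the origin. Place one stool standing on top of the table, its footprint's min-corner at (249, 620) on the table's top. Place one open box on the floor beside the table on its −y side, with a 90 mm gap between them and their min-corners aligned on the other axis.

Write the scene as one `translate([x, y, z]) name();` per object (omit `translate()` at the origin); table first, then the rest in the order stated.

table();
translate([249, 620, 761]) stool();
translate([0, -660, 0]) open_box();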